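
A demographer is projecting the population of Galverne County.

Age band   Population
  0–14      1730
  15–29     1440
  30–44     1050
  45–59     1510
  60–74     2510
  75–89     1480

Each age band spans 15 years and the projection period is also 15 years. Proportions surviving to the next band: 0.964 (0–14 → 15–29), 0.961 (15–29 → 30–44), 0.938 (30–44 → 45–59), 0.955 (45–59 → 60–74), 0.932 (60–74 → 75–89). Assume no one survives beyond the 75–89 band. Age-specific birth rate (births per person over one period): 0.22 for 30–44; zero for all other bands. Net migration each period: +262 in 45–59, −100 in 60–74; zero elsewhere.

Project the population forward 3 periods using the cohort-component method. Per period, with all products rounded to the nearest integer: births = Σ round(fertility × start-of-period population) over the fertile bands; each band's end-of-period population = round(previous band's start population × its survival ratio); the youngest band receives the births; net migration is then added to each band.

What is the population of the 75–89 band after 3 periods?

Call the groups 1 to 6, youngest first.
Period 1:
Births: 1050 * 0.22 = 231
Group 2: 1730 * 0.964 = 1668
Group 3: 1440 * 0.961 = 1384
Group 4: 1050 * 0.938 = 985
Group 5: 1510 * 0.955 = 1442
Group 6: 2510 * 0.932 = 2339
Net migration: Group 4 + 262 → 1247; Group 5 − 100 → 1342
Giving 231 / 1668 / 1384 / 1247 / 1342 / 2339.
Period 2:
Births: 1384 * 0.22 = 304
Group 2: 231 * 0.964 = 223
Group 3: 1668 * 0.961 = 1603
Group 4: 1384 * 0.938 = 1298
Group 5: 1247 * 0.955 = 1191
Group 6: 1342 * 0.932 = 1251
Net migration: Group 4 + 262 → 1560; Group 5 − 100 → 1091
Giving 304 / 223 / 1603 / 1560 / 1091 / 1251.
Period 3:
Births: 1603 * 0.22 = 353
Group 2: 304 * 0.964 = 293
Group 3: 223 * 0.961 = 214
Group 4: 1603 * 0.938 = 1504
Group 5: 1560 * 0.955 = 1490
Group 6: 1091 * 0.932 = 1017
Net migration: Group 4 + 262 → 1766; Group 5 − 100 → 1390
Giving 353 / 293 / 214 / 1766 / 1390 / 1017.

1017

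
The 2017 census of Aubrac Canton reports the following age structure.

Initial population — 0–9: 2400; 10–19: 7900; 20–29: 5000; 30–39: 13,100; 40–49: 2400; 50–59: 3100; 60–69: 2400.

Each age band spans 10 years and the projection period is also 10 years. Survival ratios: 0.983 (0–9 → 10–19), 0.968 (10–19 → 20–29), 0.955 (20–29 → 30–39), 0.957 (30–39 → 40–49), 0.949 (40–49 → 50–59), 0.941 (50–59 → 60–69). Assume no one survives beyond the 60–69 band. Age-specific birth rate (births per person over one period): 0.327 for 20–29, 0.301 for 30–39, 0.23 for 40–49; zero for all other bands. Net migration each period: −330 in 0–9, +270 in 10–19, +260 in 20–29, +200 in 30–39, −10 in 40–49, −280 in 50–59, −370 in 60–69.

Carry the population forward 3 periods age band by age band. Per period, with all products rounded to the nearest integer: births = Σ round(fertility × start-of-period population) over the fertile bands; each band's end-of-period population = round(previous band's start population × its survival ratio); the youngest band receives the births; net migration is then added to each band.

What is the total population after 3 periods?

Numbering the bands 1..7 from youngest to oldest:
[period 1]
Births: 5000 * 0.327 = 1635  |  13100 * 0.301 = 3943  |  2400 * 0.23 = 552 → 6130
Band 2: 2400 * 0.983 = 2359
Band 3: 7900 * 0.968 = 7647
Band 4: 5000 * 0.955 = 4775
Band 5: 13100 * 0.957 = 12537
Band 6: 2400 * 0.949 = 2278
Band 7: 3100 * 0.941 = 2917
Net migration: Band 1 − 330 → 5800; Band 2 + 270 → 2629; Band 3 + 260 → 7907; Band 4 + 200 → 4975; Band 5 − 10 → 12527; Band 6 − 280 → 1998; Band 7 − 370 → 2547
Giving 5800 / 2629 / 7907 / 4975 / 12527 / 1998 / 2547.
[period 2]
Births: 7907 * 0.327 = 2586  |  4975 * 0.301 = 1497  |  12527 * 0.23 = 2881 → 6964
Band 2: 5800 * 0.983 = 5701
Band 3: 2629 * 0.968 = 2545
Band 4: 7907 * 0.955 = 7551
Band 5: 4975 * 0.957 = 4761
Band 6: 12527 * 0.949 = 11888
Band 7: 1998 * 0.941 = 1880
Net migration: Band 1 − 330 → 6634; Band 2 + 270 → 5971; Band 3 + 260 → 2805; Band 4 + 200 → 7751; Band 5 − 10 → 4751; Band 6 − 280 → 11608; Band 7 − 370 → 1510
Giving 6634 / 5971 / 2805 / 7751 / 4751 / 11608 / 1510.
[period 3]
Births: 2805 * 0.327 = 917  |  7751 * 0.301 = 2333  |  4751 * 0.23 = 1093 → 4343
Band 2: 6634 * 0.983 = 6521
Band 3: 5971 * 0.968 = 5780
Band 4: 2805 * 0.955 = 2679
Band 5: 7751 * 0.957 = 7418
Band 6: 4751 * 0.949 = 4509
Band 7: 11608 * 0.941 = 10923
Net migration: Band 1 − 330 → 4013; Band 2 + 270 → 6791; Band 3 + 260 → 6040; Band 4 + 200 → 2879; Band 5 − 10 → 7408; Band 6 − 280 → 4229; Band 7 − 370 → 10553
Giving 4013 / 6791 / 6040 / 2879 / 7408 / 4229 / 10553.
Total after period 3: 4013 + 6791 + 6040 + 2879 + 7408 + 4229 + 10553 = 41913

41913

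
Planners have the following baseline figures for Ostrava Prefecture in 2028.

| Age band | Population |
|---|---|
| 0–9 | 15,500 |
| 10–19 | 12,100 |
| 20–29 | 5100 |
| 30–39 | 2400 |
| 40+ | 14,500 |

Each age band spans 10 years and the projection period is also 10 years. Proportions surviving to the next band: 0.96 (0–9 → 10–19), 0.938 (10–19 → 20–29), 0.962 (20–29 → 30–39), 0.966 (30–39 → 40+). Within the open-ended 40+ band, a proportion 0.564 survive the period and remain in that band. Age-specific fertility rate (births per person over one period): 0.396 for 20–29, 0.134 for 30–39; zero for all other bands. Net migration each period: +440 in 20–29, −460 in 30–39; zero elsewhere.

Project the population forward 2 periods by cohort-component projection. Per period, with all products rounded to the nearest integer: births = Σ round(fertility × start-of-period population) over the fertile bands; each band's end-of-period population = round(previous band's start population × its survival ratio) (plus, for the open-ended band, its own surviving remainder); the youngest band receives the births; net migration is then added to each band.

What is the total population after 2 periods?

43007

— Period 1 —
Births: 5100 × 0.396 = 2020 ; 2400 × 0.134 = 322 → 2342
10–19: 15500 × 0.96 = 14880
20–29: 12100 × 0.938 = 11350
30–39: 5100 × 0.962 = 4906
40+: 2400 × 0.966 + 14500 × 0.564 = 2318 + 8178 = 10496
Net migration: 20–29 + 440 → 11790; 30–39 − 460 → 4446
End of period: [2342, 14880, 11790, 4446, 10496]
— Period 2 —
Births: 11790 × 0.396 = 4669 ; 4446 × 0.134 = 596 → 5265
10–19: 2342 × 0.96 = 2248
20–29: 14880 × 0.938 = 13957
30–39: 11790 × 0.962 = 11342
40+: 4446 × 0.966 + 10496 × 0.564 = 4295 + 5920 = 10215
Net migration: 20–29 + 440 → 14397; 30–39 − 460 → 10882
End of period: [5265, 2248, 14397, 10882, 10215]
Total after period 2: 5265 + 2248 + 14397 + 10882 + 10215 = 43007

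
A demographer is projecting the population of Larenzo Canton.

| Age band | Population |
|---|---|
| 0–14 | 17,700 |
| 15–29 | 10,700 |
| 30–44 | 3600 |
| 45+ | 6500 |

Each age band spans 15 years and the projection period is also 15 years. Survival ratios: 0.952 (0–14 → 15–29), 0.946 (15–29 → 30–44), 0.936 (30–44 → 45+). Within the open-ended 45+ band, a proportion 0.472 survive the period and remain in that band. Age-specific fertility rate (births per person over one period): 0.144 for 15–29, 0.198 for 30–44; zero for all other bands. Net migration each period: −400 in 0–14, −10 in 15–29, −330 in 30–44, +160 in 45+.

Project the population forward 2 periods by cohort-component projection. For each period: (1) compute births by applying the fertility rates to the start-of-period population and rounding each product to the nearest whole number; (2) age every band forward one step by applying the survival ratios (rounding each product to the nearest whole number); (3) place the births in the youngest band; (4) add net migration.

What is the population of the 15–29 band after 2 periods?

1755

Period 1:
Births: 10700 * 0.144 = 1541, 3600 * 0.198 = 713 — total 2254
15–29: 17700 * 0.952 = 16850
30–44: 10700 * 0.946 = 10122
45+: 3600 * 0.936 + 6500 * 0.472 = 3370 + 3068 = 6438
Net migration: 0–14 − 400 → 1854; 15–29 − 10 → 16840; 30–44 − 330 → 9792; 45+ + 160 → 6598
→ [1854, 16840, 9792, 6598]
Period 2:
Births: 16840 * 0.144 = 2425, 9792 * 0.198 = 1939 — total 4364
15–29: 1854 * 0.952 = 1765
30–44: 16840 * 0.946 = 15931
45+: 9792 * 0.936 + 6598 * 0.472 = 9165 + 3114 = 12279
Net migration: 0–14 − 400 → 3964; 15–29 − 10 → 1755; 30–44 − 330 → 15601; 45+ + 160 → 12439
→ [3964, 1755, 15601, 12439]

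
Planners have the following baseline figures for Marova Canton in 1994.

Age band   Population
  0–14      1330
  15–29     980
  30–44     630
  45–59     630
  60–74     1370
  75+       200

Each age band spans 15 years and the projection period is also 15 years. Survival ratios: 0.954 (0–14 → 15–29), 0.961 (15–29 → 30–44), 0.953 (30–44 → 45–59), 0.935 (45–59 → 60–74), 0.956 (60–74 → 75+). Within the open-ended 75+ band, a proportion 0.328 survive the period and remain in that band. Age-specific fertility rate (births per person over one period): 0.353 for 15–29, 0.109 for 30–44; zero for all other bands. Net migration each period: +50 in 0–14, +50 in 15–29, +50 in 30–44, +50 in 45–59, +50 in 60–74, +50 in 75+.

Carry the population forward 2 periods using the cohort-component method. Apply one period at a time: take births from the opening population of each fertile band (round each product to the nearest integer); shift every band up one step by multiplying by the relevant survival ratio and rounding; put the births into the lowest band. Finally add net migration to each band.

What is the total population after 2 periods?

5218

— Period 1 —
Births: 980 × 0.353 = 346  |  630 × 0.109 = 69 → total 415
15–29: 1330 × 0.954 = 1269
30–44: 980 × 0.961 = 942
45–59: 630 × 0.953 = 600
60–74: 630 × 0.935 = 589
75+: 1370 × 0.956 + 200 × 0.328 = 1310 + 66 = 1376
Net migration: 0–14 + 50 → 465; 15–29 + 50 → 1319; 30–44 + 50 → 992; 45–59 + 50 → 650; 60–74 + 50 → 639; 75+ + 50 → 1426
Giving 465 / 1319 / 992 / 650 / 639 / 1426.
— Period 2 —
Births: 1319 × 0.353 = 466  |  992 × 0.109 = 108 → total 574
15–29: 465 × 0.954 = 444
30–44: 1319 × 0.961 = 1268
45–59: 992 × 0.953 = 945
60–74: 650 × 0.935 = 608
75+: 639 × 0.956 + 1426 × 0.328 = 611 + 468 = 1079
Net migration: 0–14 + 50 → 624; 15–29 + 50 → 494; 30–44 + 50 → 1318; 45–59 + 50 → 995; 60–74 + 50 → 658; 75+ + 50 → 1129
Giving 624 / 494 / 1318 / 995 / 658 / 1129.
Total after period 2: 624 + 494 + 1318 + 995 + 658 + 1129 = 5218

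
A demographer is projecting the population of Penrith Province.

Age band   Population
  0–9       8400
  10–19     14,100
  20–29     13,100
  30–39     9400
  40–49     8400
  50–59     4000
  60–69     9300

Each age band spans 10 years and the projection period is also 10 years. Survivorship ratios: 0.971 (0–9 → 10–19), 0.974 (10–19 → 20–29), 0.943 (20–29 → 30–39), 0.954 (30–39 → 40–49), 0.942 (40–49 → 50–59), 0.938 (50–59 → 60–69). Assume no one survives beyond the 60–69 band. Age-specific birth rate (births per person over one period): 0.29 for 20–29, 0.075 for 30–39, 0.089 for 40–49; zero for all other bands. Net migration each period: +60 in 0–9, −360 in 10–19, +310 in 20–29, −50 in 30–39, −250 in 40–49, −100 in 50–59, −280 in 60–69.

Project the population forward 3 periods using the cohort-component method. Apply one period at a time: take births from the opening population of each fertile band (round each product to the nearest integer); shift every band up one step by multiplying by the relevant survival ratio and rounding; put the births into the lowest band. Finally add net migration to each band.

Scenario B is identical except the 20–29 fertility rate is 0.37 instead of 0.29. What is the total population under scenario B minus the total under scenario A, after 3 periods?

(Bands numbered youngest = 1 to oldest = 7.)
Period 1:
Births: 13100 × 0.29 = 3799  |  9400 × 0.075 = 705  |  8400 × 0.089 = 748 → total 5252
Band 2: 8400 × 0.971 = 8156
Band 3: 14100 × 0.974 = 13733
Band 4: 13100 × 0.943 = 12353
Band 5: 9400 × 0.954 = 8968
Band 6: 8400 × 0.942 = 7913
Band 7: 4000 × 0.938 = 3752
Net migration: Band 1 + 60 → 5312; Band 2 − 360 → 7796; Band 3 + 310 → 14043; Band 4 − 50 → 12303; Band 5 − 250 → 8718; Band 6 − 100 → 7813; Band 7 − 280 → 3472
→ [5312, 7796, 14043, 12303, 8718, 7813, 3472]
Period 2:
Births: 14043 × 0.29 = 4072  |  12303 × 0.075 = 923  |  8718 × 0.089 = 776 → total 5771
Band 2: 5312 × 0.971 = 5158
Band 3: 7796 × 0.974 = 7593
Band 4: 14043 × 0.943 = 13243
Band 5: 12303 × 0.954 = 11737
Band 6: 8718 × 0.942 = 8212
Band 7: 7813 × 0.938 = 7329
Net migration: Band 1 + 60 → 5831; Band 2 − 360 → 4798; Band 3 + 310 → 7903; Band 4 − 50 → 13193; Band 5 − 250 → 11487; Band 6 − 100 → 8112; Band 7 − 280 → 7049
→ [5831, 4798, 7903, 13193, 11487, 8112, 7049]
Period 3:
Births: 7903 × 0.29 = 2292  |  13193 × 0.075 = 989  |  11487 × 0.089 = 1022 → total 4303
Band 2: 5831 × 0.971 = 5662
Band 3: 4798 × 0.974 = 4673
Band 4: 7903 × 0.943 = 7453
Band 5: 13193 × 0.954 = 12586
Band 6: 11487 × 0.942 = 10821
Band 7: 8112 × 0.938 = 7609
Net migration: Band 1 + 60 → 4363; Band 2 − 360 → 5302; Band 3 + 310 → 4983; Band 4 − 50 → 7403; Band 5 − 250 → 12336; Band 6 − 100 → 10721; Band 7 − 280 → 7329
→ [4363, 5302, 4983, 7403, 12336, 10721, 7329]
Scenario A total after 3 periods: 52437
Scenario B projection —
Period 1:
Births: 13100 × 0.37 = 4847  |  9400 × 0.075 = 705  |  8400 × 0.089 = 748 → total 6300
Band 2: 8400 × 0.971 = 8156
Band 3: 14100 × 0.974 = 13733
Band 4: 13100 × 0.943 = 12353
Band 5: 9400 × 0.954 = 8968
Band 6: 8400 × 0.942 = 7913
Band 7: 4000 × 0.938 = 3752
Net migration: Band 1 + 60 → 6360; Band 2 − 360 → 7796; Band 3 + 310 → 14043; Band 4 − 50 → 12303; Band 5 − 250 → 8718; Band 6 − 100 → 7813; Band 7 − 280 → 3472
→ [6360, 7796, 14043, 12303, 8718, 7813, 3472]
Period 2:
Births: 14043 × 0.37 = 5196  |  12303 × 0.075 = 923  |  8718 × 0.089 = 776 → total 6895
Band 2: 6360 × 0.971 = 6176
Band 3: 7796 × 0.974 = 7593
Band 4: 14043 × 0.943 = 13243
Band 5: 12303 × 0.954 = 11737
Band 6: 8718 × 0.942 = 8212
Band 7: 7813 × 0.938 = 7329
Net migration: Band 1 + 60 → 6955; Band 2 − 360 → 5816; Band 3 + 310 → 7903; Band 4 − 50 → 13193; Band 5 − 250 → 11487; Band 6 − 100 → 8112; Band 7 − 280 → 7049
→ [6955, 5816, 7903, 13193, 11487, 8112, 7049]
Period 3:
Births: 7903 × 0.37 = 2924  |  13193 × 0.075 = 989  |  11487 × 0.089 = 1022 → total 4935
Band 2: 6955 × 0.971 = 6753
Band 3: 5816 × 0.974 = 5665
Band 4: 7903 × 0.943 = 7453
Band 5: 13193 × 0.954 = 12586
Band 6: 11487 × 0.942 = 10821
Band 7: 8112 × 0.938 = 7609
Net migration: Band 1 + 60 → 4995; Band 2 − 360 → 6393; Band 3 + 310 → 5975; Band 4 − 50 → 7403; Band 5 − 250 → 12336; Band 6 − 100 → 10721; Band 7 − 280 → 7329
→ [4995, 6393, 5975, 7403, 12336, 10721, 7329]
Scenario B total after 3 periods: 55152
Difference B − A = 55152 − 52437 = 2715

2715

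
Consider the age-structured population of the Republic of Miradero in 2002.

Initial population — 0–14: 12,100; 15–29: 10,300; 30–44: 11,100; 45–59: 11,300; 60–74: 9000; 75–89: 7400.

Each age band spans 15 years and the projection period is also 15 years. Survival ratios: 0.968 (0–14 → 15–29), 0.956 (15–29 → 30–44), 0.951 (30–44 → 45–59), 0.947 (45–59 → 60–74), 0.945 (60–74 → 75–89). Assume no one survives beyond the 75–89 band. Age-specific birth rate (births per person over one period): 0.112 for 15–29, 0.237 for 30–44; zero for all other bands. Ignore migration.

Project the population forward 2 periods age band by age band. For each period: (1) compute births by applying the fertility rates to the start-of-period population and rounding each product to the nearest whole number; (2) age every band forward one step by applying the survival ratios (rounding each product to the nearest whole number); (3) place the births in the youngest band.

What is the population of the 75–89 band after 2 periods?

10112

[period 1]
Births: 10300 × 0.112 = 1154 ; 11100 × 0.237 = 2631 → total 3785
15–29: 12100 × 0.968 = 11713
30–44: 10300 × 0.956 = 9847
45–59: 11100 × 0.951 = 10556
60–74: 11300 × 0.947 = 10701
75–89: 9000 × 0.945 = 8505
End of period: [3785, 11713, 9847, 10556, 10701, 8505]
[period 2]
Births: 11713 × 0.112 = 1312 ; 9847 × 0.237 = 2334 → total 3646
15–29: 3785 × 0.968 = 3664
30–44: 11713 × 0.956 = 11198
45–59: 9847 × 0.951 = 9364
60–74: 10556 × 0.947 = 9997
75–89: 10701 × 0.945 = 10112
End of period: [3646, 3664, 11198, 9364, 9997, 10112]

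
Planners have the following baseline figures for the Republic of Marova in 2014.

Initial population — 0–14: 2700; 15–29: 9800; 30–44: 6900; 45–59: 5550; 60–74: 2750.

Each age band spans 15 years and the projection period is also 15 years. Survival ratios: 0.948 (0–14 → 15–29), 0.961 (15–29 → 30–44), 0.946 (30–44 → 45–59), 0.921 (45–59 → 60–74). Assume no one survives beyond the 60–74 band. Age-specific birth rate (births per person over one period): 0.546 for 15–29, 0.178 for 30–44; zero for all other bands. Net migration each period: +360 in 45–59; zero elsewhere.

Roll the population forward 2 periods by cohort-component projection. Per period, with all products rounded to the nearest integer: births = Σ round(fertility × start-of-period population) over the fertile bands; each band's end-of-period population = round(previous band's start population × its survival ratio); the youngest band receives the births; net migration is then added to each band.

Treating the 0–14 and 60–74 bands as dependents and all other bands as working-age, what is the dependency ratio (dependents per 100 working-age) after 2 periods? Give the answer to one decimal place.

52.4

— Period 1 —
Births: 9800 × 0.546 = 5351 ; 6900 × 0.178 = 1228 — total 6579
15–29: 2700 × 0.948 = 2560
30–44: 9800 × 0.961 = 9418
45–59: 6900 × 0.946 = 6527
60–74: 5550 × 0.921 = 5112
Net migration: 45–59 + 360 → 6887
→ [6579, 2560, 9418, 6887, 5112]
— Period 2 —
Births: 2560 × 0.546 = 1398 ; 9418 × 0.178 = 1676 — total 3074
15–29: 6579 × 0.948 = 6237
30–44: 2560 × 0.961 = 2460
45–59: 9418 × 0.946 = 8909
60–74: 6887 × 0.921 = 6343
Net migration: 45–59 + 360 → 9269
→ [3074, 6237, 2460, 9269, 6343]
Dependents (band 0–14 + band 60–74) = 3074 + 6343 = 9417; working-age = 17966; ratio = 9417/17966 × 100 = 52.4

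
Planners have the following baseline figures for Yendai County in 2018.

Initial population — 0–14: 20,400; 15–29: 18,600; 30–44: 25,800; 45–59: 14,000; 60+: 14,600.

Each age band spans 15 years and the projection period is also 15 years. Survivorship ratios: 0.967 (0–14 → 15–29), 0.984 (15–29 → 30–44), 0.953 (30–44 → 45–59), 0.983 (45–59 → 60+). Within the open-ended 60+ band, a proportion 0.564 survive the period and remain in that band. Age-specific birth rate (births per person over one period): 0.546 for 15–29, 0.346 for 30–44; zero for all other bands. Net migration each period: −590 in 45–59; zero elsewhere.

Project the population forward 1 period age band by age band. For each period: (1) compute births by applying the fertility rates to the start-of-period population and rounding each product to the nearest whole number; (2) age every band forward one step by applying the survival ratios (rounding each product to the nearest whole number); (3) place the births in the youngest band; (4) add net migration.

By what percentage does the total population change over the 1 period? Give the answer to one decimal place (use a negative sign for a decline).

Numbering the groups 1..5 from youngest to oldest:
[period 1]
Births: 18600 * 0.546 = 10156 ; 25800 * 0.346 = 8927 → 19083
Group 2: 20400 * 0.967 = 19727
Group 3: 18600 * 0.984 = 18302
Group 4: 25800 * 0.953 = 24587
Group 5: 14000 * 0.983 + 14600 * 0.564 = 13762 + 8234 = 21996
Net migration: Group 4 − 590 → 23997
Giving 19083 / 19727 / 18302 / 23997 / 21996.
Total: 93400 → 103105; change = 9705; percentage change = 10.4%

10.4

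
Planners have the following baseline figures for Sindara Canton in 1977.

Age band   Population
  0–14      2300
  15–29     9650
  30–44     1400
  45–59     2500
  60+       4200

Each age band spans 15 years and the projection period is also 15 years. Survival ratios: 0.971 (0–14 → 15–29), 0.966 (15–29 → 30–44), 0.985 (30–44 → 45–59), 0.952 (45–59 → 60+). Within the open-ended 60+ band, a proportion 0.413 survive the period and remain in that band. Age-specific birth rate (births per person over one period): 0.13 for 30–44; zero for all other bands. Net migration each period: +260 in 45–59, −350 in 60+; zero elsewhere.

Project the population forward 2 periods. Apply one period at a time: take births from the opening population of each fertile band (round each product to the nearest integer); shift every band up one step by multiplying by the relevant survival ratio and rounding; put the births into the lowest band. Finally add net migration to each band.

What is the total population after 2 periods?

15753

Call the bands 1 to 5, youngest first.
After projecting period 1:
Births: 1400 × 0.13 = 182
Band 2: 2300 × 0.971 = 2233
Band 3: 9650 × 0.966 = 9322
Band 4: 1400 × 0.985 = 1379
Band 5: 2500 × 0.952 + 4200 × 0.413 = 2380 + 1735 = 4115
Net migration: Band 4 + 260 → 1639; Band 5 − 350 → 3765
End of period: [182, 2233, 9322, 1639, 3765]
After projecting period 2:
Births: 9322 × 0.13 = 1212
Band 2: 182 × 0.971 = 177
Band 3: 2233 × 0.966 = 2157
Band 4: 9322 × 0.985 = 9182
Band 5: 1639 × 0.952 + 3765 × 0.413 = 1560 + 1555 = 3115
Net migration: Band 4 + 260 → 9442; Band 5 − 350 → 2765
End of period: [1212, 177, 2157, 9442, 2765]
Total after period 2: 1212 + 177 + 2157 + 9442 + 2765 = 15753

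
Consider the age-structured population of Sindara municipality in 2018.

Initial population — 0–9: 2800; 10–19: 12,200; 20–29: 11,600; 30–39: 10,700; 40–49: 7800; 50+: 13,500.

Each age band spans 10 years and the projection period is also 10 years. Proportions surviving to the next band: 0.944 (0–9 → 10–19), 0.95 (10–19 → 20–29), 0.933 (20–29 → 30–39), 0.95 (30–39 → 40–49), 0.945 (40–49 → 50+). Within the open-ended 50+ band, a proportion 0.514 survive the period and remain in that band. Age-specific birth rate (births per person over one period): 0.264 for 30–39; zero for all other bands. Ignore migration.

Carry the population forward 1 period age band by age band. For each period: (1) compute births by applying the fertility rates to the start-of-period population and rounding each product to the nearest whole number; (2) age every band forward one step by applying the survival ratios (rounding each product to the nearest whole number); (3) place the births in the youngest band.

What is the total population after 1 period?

52356

Call the bands 1 to 6, youngest first.
Period 1.
Births: 10700 × 0.264 = 2825
Band 2: 2800 × 0.944 = 2643
Band 3: 12200 × 0.95 = 11590
Band 4: 11600 × 0.933 = 10823
Band 5: 10700 × 0.95 = 10165
Band 6: 7800 × 0.945 + 13500 × 0.514 = 7371 + 6939 = 14310
Giving 2825 / 2643 / 11590 / 10823 / 10165 / 14310.
Total after period 1: 2825 + 2643 + 11590 + 10823 + 10165 + 14310 = 52356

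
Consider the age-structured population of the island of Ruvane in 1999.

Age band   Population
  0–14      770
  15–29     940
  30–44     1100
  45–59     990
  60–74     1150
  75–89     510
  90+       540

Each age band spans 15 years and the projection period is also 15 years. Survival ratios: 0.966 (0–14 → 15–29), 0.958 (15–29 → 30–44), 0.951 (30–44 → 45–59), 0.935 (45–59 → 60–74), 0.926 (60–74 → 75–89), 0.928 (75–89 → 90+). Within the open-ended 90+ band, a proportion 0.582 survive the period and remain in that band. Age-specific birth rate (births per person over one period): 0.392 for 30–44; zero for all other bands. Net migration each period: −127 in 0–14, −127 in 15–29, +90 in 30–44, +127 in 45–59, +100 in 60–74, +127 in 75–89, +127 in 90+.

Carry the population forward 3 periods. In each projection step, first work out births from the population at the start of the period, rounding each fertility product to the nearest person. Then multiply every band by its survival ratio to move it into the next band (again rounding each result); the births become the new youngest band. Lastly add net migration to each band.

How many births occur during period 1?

431

(Bands numbered youngest = 1 to oldest = 7.)
Period 1.
Births: 1100 × 0.392 = 431
Band 2: 770 × 0.966 = 744
Band 3: 940 × 0.958 = 901
Band 4: 1100 × 0.951 = 1046
Band 5: 990 × 0.935 = 926
Band 6: 1150 × 0.926 = 1065
Band 7: 510 × 0.928 + 540 × 0.582 = 473 + 314 = 787
Net migration: Band 1 − 127 → 304; Band 2 − 127 → 617; Band 3 + 90 → 991; Band 4 + 127 → 1173; Band 5 + 100 → 1026; Band 6 + 127 → 1192; Band 7 + 127 → 914
→ [304, 617, 991, 1173, 1026, 1192, 914]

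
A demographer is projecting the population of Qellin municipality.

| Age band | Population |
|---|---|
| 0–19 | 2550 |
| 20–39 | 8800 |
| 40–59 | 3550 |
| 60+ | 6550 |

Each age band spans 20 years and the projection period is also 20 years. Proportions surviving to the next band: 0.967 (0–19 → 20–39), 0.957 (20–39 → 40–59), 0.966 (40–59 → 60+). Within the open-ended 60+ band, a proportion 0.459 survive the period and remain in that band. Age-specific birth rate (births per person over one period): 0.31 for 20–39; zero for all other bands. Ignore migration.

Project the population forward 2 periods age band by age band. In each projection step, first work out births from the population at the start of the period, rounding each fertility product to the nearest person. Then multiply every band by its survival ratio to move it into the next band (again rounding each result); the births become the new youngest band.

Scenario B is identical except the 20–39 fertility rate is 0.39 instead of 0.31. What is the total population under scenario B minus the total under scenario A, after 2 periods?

879

[period 1]
Births: 8800 * 0.31 = 2728
20–39: 2550 * 0.967 = 2466
40–59: 8800 * 0.957 = 8422
60+: 3550 * 0.966 + 6550 * 0.459 = 3429 + 3006 = 6435
End of period: [2728, 2466, 8422, 6435]
[period 2]
Births: 2466 * 0.31 = 764
20–39: 2728 * 0.967 = 2638
40–59: 2466 * 0.957 = 2360
60+: 8422 * 0.966 + 6435 * 0.459 = 8136 + 2954 = 11090
End of period: [764, 2638, 2360, 11090]
Scenario A total after 2 periods: 16852
Scenario B projection —
[period 1]
Births: 8800 * 0.39 = 3432
20–39: 2550 * 0.967 = 2466
40–59: 8800 * 0.957 = 8422
60+: 3550 * 0.966 + 6550 * 0.459 = 3429 + 3006 = 6435
End of period: [3432, 2466, 8422, 6435]
[period 2]
Births: 2466 * 0.39 = 962
20–39: 3432 * 0.967 = 3319
40–59: 2466 * 0.957 = 2360
60+: 8422 * 0.966 + 6435 * 0.459 = 8136 + 2954 = 11090
End of period: [962, 3319, 2360, 11090]
Scenario B total after 2 periods: 17731
Difference B − A = 17731 − 16852 = 879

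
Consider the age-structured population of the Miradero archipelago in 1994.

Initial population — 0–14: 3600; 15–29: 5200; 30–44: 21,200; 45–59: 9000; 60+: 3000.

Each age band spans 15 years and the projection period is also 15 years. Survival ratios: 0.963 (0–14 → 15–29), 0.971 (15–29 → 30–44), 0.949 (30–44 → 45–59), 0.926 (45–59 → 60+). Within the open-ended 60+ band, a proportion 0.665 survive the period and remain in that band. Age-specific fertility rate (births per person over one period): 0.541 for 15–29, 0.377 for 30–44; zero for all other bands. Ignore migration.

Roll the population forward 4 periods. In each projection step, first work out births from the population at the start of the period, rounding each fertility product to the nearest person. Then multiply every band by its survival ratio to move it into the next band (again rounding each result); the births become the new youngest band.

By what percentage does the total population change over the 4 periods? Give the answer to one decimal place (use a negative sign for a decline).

Call the bands 1 to 5, youngest first.
Period 1.
Births: 5200 * 0.541 = 2813, 21200 * 0.377 = 7992 → 10805
Band 2: 3600 * 0.963 = 3467
Band 3: 5200 * 0.971 = 5049
Band 4: 21200 * 0.949 = 20119
Band 5: 9000 * 0.926 + 3000 * 0.665 = 8334 + 1995 = 10329
Giving 10805 / 3467 / 5049 / 20119 / 10329.
Period 2.
Births: 3467 * 0.541 = 1876, 5049 * 0.377 = 1903 → 3779
Band 2: 10805 * 0.963 = 10405
Band 3: 3467 * 0.971 = 3366
Band 4: 5049 * 0.949 = 4792
Band 5: 20119 * 0.926 + 10329 * 0.665 = 18630 + 6869 = 25499
Giving 3779 / 10405 / 3366 / 4792 / 25499.
Period 3.
Births: 10405 * 0.541 = 5629, 3366 * 0.377 = 1269 → 6898
Band 2: 3779 * 0.963 = 3639
Band 3: 10405 * 0.971 = 10103
Band 4: 3366 * 0.949 = 3194
Band 5: 4792 * 0.926 + 25499 * 0.665 = 4437 + 16957 = 21394
Giving 6898 / 3639 / 10103 / 3194 / 21394.
Period 4.
Births: 3639 * 0.541 = 1969, 10103 * 0.377 = 3809 → 5778
Band 2: 6898 * 0.963 = 6643
Band 3: 3639 * 0.971 = 3533
Band 4: 10103 * 0.949 = 9588
Band 5: 3194 * 0.926 + 21394 * 0.665 = 2958 + 14227 = 17185
Giving 5778 / 6643 / 3533 / 9588 / 17185.
Total: 42000 → 42727; change = 727; percentage change = 1.7%

1.7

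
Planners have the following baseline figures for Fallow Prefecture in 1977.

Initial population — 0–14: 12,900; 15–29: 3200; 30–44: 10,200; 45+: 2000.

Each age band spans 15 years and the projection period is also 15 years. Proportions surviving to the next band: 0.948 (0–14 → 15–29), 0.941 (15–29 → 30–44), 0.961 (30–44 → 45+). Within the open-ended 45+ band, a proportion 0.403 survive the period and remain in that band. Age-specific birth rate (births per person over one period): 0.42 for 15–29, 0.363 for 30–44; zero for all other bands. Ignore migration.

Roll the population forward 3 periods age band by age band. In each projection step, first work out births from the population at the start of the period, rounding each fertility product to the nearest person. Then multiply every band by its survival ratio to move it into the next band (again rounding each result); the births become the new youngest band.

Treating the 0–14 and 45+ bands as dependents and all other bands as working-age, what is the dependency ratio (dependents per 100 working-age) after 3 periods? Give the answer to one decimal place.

Let group 1 be 0–14 through group 4 = 45+.
Period 1:
Births: 3200 × 0.42 = 1344  |  10200 × 0.363 = 3703 ⇒ total 5047
Group 2: 12900 × 0.948 = 12229
Group 3: 3200 × 0.941 = 3011
Group 4: 10200 × 0.961 + 2000 × 0.403 = 9802 + 806 = 10608
Population now: 0–14=5047, 15–29=12229, 30–44=3011, 45+=10608
Period 2:
Births: 12229 × 0.42 = 5136  |  3011 × 0.363 = 1093 ⇒ total 6229
Group 2: 5047 × 0.948 = 4785
Group 3: 12229 × 0.941 = 11507
Group 4: 3011 × 0.961 + 10608 × 0.403 = 2894 + 4275 = 7169
Population now: 0–14=6229, 15–29=4785, 30–44=11507, 45+=7169
Period 3:
Births: 4785 × 0.42 = 2010  |  11507 × 0.363 = 4177 ⇒ total 6187
Group 2: 6229 × 0.948 = 5905
Group 3: 4785 × 0.941 = 4503
Group 4: 11507 × 0.961 + 7169 × 0.403 = 11058 + 2889 = 13947
Population now: 0–14=6187, 15–29=5905, 30–44=4503, 45+=13947
Dependents (band 0–14 + band 45+) = 6187 + 13947 = 20134; working-age = 10408; ratio = 20134/10408 × 100 = 193.4

193.4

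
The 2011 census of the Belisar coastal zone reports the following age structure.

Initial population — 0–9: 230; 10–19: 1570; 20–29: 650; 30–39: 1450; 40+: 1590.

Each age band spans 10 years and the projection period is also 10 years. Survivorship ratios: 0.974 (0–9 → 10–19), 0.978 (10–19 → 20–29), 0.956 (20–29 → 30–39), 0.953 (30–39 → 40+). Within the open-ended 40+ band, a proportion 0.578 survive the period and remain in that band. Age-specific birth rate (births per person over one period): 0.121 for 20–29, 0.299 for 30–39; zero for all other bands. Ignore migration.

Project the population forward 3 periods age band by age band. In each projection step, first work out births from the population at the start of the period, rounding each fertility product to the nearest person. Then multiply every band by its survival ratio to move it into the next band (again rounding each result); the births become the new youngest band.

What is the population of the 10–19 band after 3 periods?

Let band 1 be 0–9 through band 5 = 40+.
— Period 1 —
Births: 650 × 0.121 = 79  |  1450 × 0.299 = 434 — total 513
Band 2: 230 × 0.974 = 224
Band 3: 1570 × 0.978 = 1535
Band 4: 650 × 0.956 = 621
Band 5: 1450 × 0.953 + 1590 × 0.578 = 1382 + 919 = 2301
→ [513, 224, 1535, 621, 2301]
— Period 2 —
Births: 1535 × 0.121 = 186  |  621 × 0.299 = 186 — total 372
Band 2: 513 × 0.974 = 500
Band 3: 224 × 0.978 = 219
Band 4: 1535 × 0.956 = 1467
Band 5: 621 × 0.953 + 2301 × 0.578 = 592 + 1330 = 1922
→ [372, 500, 219, 1467, 1922]
— Period 3 —
Births: 219 × 0.121 = 26  |  1467 × 0.299 = 439 — total 465
Band 2: 372 × 0.974 = 362
Band 3: 500 × 0.978 = 489
Band 4: 219 × 0.956 = 209
Band 5: 1467 × 0.953 + 1922 × 0.578 = 1398 + 1111 = 2509
→ [465, 362, 489, 209, 2509]

362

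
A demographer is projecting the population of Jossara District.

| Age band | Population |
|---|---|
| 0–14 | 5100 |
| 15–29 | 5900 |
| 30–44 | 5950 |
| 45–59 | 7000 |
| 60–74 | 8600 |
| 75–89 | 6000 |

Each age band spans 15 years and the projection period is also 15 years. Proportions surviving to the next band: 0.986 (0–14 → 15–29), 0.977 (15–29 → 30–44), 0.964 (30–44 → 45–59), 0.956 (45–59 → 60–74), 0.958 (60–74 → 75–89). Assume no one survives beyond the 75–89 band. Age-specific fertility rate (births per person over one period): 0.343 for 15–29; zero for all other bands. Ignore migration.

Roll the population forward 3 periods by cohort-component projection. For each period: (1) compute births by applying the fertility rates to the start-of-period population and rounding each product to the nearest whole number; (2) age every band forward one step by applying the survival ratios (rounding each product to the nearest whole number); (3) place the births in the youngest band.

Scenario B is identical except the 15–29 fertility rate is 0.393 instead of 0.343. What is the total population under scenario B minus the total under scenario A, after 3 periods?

745

Let group 1 be 0–14 through group 6 = 75–89.
Period 1.
Births: 5900 × 0.343 = 2024
Group 2: 5100 × 0.986 = 5029
Group 3: 5900 × 0.977 = 5764
Group 4: 5950 × 0.964 = 5736
Group 5: 7000 × 0.956 = 6692
Group 6: 8600 × 0.958 = 8239
Giving 2024 / 5029 / 5764 / 5736 / 6692 / 8239.
Period 2.
Births: 5029 × 0.343 = 1725
Group 2: 2024 × 0.986 = 1996
Group 3: 5029 × 0.977 = 4913
Group 4: 5764 × 0.964 = 5556
Group 5: 5736 × 0.956 = 5484
Group 6: 6692 × 0.958 = 6411
Giving 1725 / 1996 / 4913 / 5556 / 5484 / 6411.
Period 3.
Births: 1996 × 0.343 = 685
Group 2: 1725 × 0.986 = 1701
Group 3: 1996 × 0.977 = 1950
Group 4: 4913 × 0.964 = 4736
Group 5: 5556 × 0.956 = 5312
Group 6: 5484 × 0.958 = 5254
Giving 685 / 1701 / 1950 / 4736 / 5312 / 5254.
Scenario A total after 3 periods: 19638
Scenario B projection —
Period 1.
Births: 5900 × 0.393 = 2319
Group 2: 5100 × 0.986 = 5029
Group 3: 5900 × 0.977 = 5764
Group 4: 5950 × 0.964 = 5736
Group 5: 7000 × 0.956 = 6692
Group 6: 8600 × 0.958 = 8239
Giving 2319 / 5029 / 5764 / 5736 / 6692 / 8239.
Period 2.
Births: 5029 × 0.393 = 1976
Group 2: 2319 × 0.986 = 2287
Group 3: 5029 × 0.977 = 4913
Group 4: 5764 × 0.964 = 5556
Group 5: 5736 × 0.956 = 5484
Group 6: 6692 × 0.958 = 6411
Giving 1976 / 2287 / 4913 / 5556 / 5484 / 6411.
Period 3.
Births: 2287 × 0.393 = 899
Group 2: 1976 × 0.986 = 1948
Group 3: 2287 × 0.977 = 2234
Group 4: 4913 × 0.964 = 4736
Group 5: 5556 × 0.956 = 5312
Group 6: 5484 × 0.958 = 5254
Giving 899 / 1948 / 2234 / 4736 / 5312 / 5254.
Scenario B total after 3 periods: 20383
Difference B − A = 20383 − 19638 = 745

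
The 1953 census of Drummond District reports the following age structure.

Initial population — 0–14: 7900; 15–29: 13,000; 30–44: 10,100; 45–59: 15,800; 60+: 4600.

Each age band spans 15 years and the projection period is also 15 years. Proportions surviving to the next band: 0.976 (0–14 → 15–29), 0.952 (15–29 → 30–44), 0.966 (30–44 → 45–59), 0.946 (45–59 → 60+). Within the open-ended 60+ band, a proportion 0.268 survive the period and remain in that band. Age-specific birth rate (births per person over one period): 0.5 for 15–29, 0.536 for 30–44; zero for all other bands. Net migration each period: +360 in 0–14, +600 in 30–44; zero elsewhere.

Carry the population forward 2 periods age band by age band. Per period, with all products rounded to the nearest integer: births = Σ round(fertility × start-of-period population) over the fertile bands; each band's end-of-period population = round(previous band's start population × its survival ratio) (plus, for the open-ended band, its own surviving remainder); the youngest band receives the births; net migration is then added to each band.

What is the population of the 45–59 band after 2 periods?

After projecting period 1:
Births: 13000 × 0.5 = 6500 ; 10100 × 0.536 = 5414 → 11914
15–29: 7900 × 0.976 = 7710
30–44: 13000 × 0.952 = 12376
45–59: 10100 × 0.966 = 9757
60+: 15800 × 0.946 + 4600 × 0.268 = 14947 + 1233 = 16180
Net migration: 0–14 + 360 → 12274; 30–44 + 600 → 12976
End of period: [12274, 7710, 12976, 9757, 16180]
After projecting period 2:
Births: 7710 × 0.5 = 3855 ; 12976 × 0.536 = 6955 → 10810
15–29: 12274 × 0.976 = 11979
30–44: 7710 × 0.952 = 7340
45–59: 12976 × 0.966 = 12535
60+: 9757 × 0.946 + 16180 × 0.268 = 9230 + 4336 = 13566
Net migration: 0–14 + 360 → 11170; 30–44 + 600 → 7940
End of period: [11170, 11979, 7940, 12535, 13566]

12535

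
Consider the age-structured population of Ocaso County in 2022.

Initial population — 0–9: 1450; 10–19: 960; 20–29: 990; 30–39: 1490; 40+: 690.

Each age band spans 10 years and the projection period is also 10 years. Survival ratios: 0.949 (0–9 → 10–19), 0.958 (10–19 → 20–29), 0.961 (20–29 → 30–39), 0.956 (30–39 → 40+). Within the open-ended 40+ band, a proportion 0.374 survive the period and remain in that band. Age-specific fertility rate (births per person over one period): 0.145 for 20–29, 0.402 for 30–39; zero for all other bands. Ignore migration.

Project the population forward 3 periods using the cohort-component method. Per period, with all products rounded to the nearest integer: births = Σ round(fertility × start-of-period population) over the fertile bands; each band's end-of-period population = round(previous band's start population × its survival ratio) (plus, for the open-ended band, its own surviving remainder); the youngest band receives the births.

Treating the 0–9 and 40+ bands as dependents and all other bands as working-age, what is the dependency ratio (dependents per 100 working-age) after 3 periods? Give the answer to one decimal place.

(Groups numbered youngest = 1 to oldest = 5.)
— Period 1 —
Births: 990 * 0.145 = 144 ; 1490 * 0.402 = 599 → 743
Group 2: 1450 * 0.949 = 1376
Group 3: 960 * 0.958 = 920
Group 4: 990 * 0.961 = 951
Group 5: 1490 * 0.956 + 690 * 0.374 = 1424 + 258 = 1682
→ [743, 1376, 920, 951, 1682]
— Period 2 —
Births: 920 * 0.145 = 133 ; 951 * 0.402 = 382 → 515
Group 2: 743 * 0.949 = 705
Group 3: 1376 * 0.958 = 1318
Group 4: 920 * 0.961 = 884
Group 5: 951 * 0.956 + 1682 * 0.374 = 909 + 629 = 1538
→ [515, 705, 1318, 884, 1538]
— Period 3 —
Births: 1318 * 0.145 = 191 ; 884 * 0.402 = 355 → 546
Group 2: 515 * 0.949 = 489
Group 3: 705 * 0.958 = 675
Group 4: 1318 * 0.961 = 1267
Group 5: 884 * 0.956 + 1538 * 0.374 = 845 + 575 = 1420
→ [546, 489, 675, 1267, 1420]
Dependents (band 0–9 + band 40+) = 546 + 1420 = 1966; working-age = 2431; ratio = 1966/2431 × 100 = 80.9

80.9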